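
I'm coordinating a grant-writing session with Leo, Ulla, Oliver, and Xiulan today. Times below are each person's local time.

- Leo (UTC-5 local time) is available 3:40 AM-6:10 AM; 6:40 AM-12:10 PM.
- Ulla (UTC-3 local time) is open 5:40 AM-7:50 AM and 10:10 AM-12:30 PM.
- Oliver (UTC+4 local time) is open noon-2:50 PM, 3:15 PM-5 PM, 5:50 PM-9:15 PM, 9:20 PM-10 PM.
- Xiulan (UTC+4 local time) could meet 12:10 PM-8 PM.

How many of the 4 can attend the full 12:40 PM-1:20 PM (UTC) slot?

2

Leo in UTC: 08:40-11:10, 11:40-17:10 (add 5h to convert from UTC-5).
Ulla in UTC: 08:40-10:50, 13:10-15:30 (add 3h to convert from UTC-3).
Oliver in UTC: 08:00-10:50, 11:15-13:00, 13:50-17:15, 17:20-18:00 (subtract 4h to convert from UTC+4).
Xiulan in UTC: 08:10-16:00 (subtract 4h to convert from UTC+4).
Leo and Xiulan can make the full 12:40-13:20 slot — that's 2.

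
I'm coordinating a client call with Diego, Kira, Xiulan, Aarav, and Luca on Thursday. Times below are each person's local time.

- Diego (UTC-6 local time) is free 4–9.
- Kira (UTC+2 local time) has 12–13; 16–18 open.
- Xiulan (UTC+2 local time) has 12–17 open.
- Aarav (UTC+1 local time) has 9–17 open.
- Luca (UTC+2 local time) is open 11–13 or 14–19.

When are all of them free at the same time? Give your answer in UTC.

Diego in UTC: 10:00-15:00 (add 6h to convert from UTC-6).
Kira in UTC: 10:00-11:00, 14:00-16:00 (subtract 2h to convert from UTC+2).
Xiulan in UTC: 10:00-15:00 (subtract 2h to convert from UTC+2).
Aarav in UTC: 08:00-16:00 (subtract 1h to convert from UTC+1).
Luca in UTC: 09:00-11:00, 12:00-17:00 (subtract 2h to convert from UTC+2).
Diego ∩ Kira: 10:00-11:00, 14:00-15:00.
Diego ∩ Kira ∩ Xiulan: 10:00-11:00, 14:00-15:00.
Diego ∩ Kira ∩ Xiulan ∩ Aarav: 10:00-11:00, 14:00-15:00.
Diego ∩ Kira ∩ Xiulan ∩ Aarav ∩ Luca: 10:00-11:00, 14:00-15:00.

10:00-11:00, 14:00-15:00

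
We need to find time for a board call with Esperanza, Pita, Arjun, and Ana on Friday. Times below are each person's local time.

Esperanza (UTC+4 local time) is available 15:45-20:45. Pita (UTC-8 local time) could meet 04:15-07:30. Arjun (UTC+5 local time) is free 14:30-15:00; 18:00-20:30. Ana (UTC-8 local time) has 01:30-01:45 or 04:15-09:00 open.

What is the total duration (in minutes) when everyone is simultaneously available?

Esperanza in UTC: 11:45-16:45 (subtract 4h to convert from UTC+4).
Pita in UTC: 12:15-15:30 (add 8h to convert from UTC-8).
Arjun in UTC: 09:30-10:00, 13:00-15:30 (subtract 5h to convert from UTC+5).
Ana in UTC: 09:30-09:45, 12:15-17:00 (add 8h to convert from UTC-8).
Esperanza ∩ Pita: 12:15-15:30.
Esperanza ∩ Pita ∩ Arjun: 13:00-15:30.
Esperanza ∩ Pita ∩ Arjun ∩ Ana: 13:00-15:30.
That's a single block of 150 minutes.

150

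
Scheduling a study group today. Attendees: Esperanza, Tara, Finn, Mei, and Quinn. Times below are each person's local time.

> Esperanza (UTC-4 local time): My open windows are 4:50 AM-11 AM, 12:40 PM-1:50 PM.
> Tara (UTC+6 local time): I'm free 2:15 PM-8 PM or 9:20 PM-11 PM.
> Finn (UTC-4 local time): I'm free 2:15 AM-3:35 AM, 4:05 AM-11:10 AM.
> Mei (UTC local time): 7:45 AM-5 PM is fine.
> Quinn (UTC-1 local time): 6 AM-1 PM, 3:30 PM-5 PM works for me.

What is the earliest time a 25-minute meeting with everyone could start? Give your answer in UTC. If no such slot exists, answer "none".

08:50

Esperanza in UTC: 08:50-15:00, 16:40-17:50 (add 4h to convert from UTC-4).
Tara in UTC: 08:15-14:00, 15:20-17:00 (subtract 6h to convert from UTC+6).
Finn in UTC: 06:15-07:35, 08:05-15:10 (add 4h to convert from UTC-4).
Mei in UTC: 07:45-17:00.
Quinn in UTC: 07:00-14:00, 16:30-18:00 (add 1h to convert from UTC-1).
Esperanza ∩ Tara: 08:50-14:00, 16:40-17:00.
Esperanza ∩ Tara ∩ Finn: 08:50-14:00.
Esperanza ∩ Tara ∩ Finn ∩ Mei: 08:50-14:00.
Esperanza ∩ Tara ∩ Finn ∩ Mei ∩ Quinn: 08:50-14:00.
The first common window of at least 25 minutes is 08:50-14:00, so the earliest start is 08:50.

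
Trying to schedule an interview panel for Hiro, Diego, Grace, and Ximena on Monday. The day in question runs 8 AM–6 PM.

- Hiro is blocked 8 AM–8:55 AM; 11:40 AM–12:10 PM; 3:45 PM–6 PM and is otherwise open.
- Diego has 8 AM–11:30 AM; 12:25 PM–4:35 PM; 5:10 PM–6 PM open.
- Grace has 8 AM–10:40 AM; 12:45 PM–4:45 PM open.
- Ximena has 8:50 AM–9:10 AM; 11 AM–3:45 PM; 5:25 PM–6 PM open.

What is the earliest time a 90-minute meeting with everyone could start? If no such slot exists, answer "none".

Hiro free: 08:55-11:40, 12:10-15:45 (invert busy blocks within the working day).
Diego free: 08:00-11:30, 12:25-16:35, 17:10-18:00.
Grace free: 08:00-10:40, 12:45-16:45.
Ximena free: 08:50-09:10, 11:00-15:45, 17:25-18:00.
Hiro ∩ Diego: 08:55-11:30, 12:25-15:45.
Hiro ∩ Diego ∩ Grace: 08:55-10:40, 12:45-15:45.
Hiro ∩ Diego ∩ Grace ∩ Ximena: 08:55-09:10, 12:45-15:45.
The first common window of at least 90 minutes is 12:45-15:45, so the earliest start is 12:45.

12:45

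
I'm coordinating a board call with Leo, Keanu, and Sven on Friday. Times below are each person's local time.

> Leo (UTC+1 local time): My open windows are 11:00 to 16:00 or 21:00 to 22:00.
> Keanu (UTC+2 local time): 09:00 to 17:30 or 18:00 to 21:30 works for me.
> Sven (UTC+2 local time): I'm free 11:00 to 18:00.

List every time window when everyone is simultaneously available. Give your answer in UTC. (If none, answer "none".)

10:00-15:00

Leo in UTC: 10:00-15:00, 20:00-21:00 (subtract 1h to convert from UTC+1).
Keanu in UTC: 07:00-15:30, 16:00-19:30 (subtract 2h to convert from UTC+2).
Sven in UTC: 09:00-16:00 (subtract 2h to convert from UTC+2).
Leo ∩ Keanu: 10:00-15:00.
Leo ∩ Keanu ∩ Sven: 10:00-15:00.
So the common availability across everyone is 10:00-15:00.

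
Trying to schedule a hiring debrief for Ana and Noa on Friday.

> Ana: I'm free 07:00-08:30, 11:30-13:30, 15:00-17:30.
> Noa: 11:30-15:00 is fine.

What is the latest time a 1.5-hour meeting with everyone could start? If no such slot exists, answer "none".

12:00

Ana ∩ Noa: 11:30-13:30.
Those are the intersection windows.
The last common window of at least 90 minutes is 11:30-13:30; a 90-minute meeting can start as late as 12:00 and still end by 13:30.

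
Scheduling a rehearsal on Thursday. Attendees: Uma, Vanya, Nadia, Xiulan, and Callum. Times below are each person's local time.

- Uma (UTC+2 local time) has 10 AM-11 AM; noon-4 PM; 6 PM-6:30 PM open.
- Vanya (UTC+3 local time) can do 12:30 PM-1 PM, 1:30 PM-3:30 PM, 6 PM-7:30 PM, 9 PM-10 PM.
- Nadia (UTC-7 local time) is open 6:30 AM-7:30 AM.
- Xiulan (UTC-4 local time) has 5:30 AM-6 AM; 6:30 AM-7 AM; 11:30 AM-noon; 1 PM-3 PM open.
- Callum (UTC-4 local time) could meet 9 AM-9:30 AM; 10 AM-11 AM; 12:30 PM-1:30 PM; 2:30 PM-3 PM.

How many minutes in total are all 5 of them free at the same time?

0

Uma in UTC: 08:00-09:00, 10:00-14:00, 16:00-16:30 (subtract 2h to convert from UTC+2).
Vanya in UTC: 09:30-10:00, 10:30-12:30, 15:00-16:30, 18:00-19:00 (subtract 3h to convert from UTC+3).
Nadia in UTC: 13:30-14:30 (add 7h to convert from UTC-7).
Xiulan in UTC: 09:30-10:00, 10:30-11:00, 15:30-16:00, 17:00-19:00 (add 4h to convert from UTC-4).
Callum in UTC: 13:00-13:30, 14:00-15:00, 16:30-17:30, 18:30-19:00 (add 4h to convert from UTC-4).
Uma ∩ Vanya: 10:30-12:30, 16:00-16:30.
Uma ∩ Vanya ∩ Nadia: ∅.
Uma ∩ Vanya ∩ Nadia ∩ Xiulan: ∅.
Uma ∩ Vanya ∩ Nadia ∩ Xiulan ∩ Callum: ∅.
There is no time when everyone is free.
There is no common window, so the total is 0 minutes.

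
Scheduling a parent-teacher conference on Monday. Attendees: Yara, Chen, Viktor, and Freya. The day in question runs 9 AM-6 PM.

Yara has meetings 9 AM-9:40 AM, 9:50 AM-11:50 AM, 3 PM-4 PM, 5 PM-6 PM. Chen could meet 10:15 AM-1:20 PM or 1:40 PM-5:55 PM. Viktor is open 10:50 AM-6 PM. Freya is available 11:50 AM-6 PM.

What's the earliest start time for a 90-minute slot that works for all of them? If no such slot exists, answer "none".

Yara free: 09:40-09:50, 11:50-15:00, 16:00-17:00 (invert busy blocks within the working day).
Chen free: 10:15-13:20, 13:40-17:55.
Viktor free: 10:50-18:00.
Freya free: 11:50-18:00.
Yara ∩ Chen: 11:50-13:20, 13:40-15:00, 16:00-17:00.
Yara ∩ Chen ∩ Viktor: 11:50-13:20, 13:40-15:00, 16:00-17:00.
Yara ∩ Chen ∩ Viktor ∩ Freya: 11:50-13:20, 13:40-15:00, 16:00-17:00.
Those are the intersection windows.
The first common window of at least 90 minutes is 11:50-13:20, so the earliest start is 11:50.

11:50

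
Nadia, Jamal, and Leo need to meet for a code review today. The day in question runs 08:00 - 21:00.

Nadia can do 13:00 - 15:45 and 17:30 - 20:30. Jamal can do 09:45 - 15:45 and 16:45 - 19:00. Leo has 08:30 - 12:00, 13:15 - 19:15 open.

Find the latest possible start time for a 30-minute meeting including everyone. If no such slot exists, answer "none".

18:30

Nadia ∩ Jamal: 13:00-15:45, 17:30-19:00.
Nadia ∩ Jamal ∩ Leo: 13:15-15:45, 17:30-19:00.
The last common window of at least 30 minutes is 17:30-19:00; a 30-minute meeting can start as late as 18:30 and still end by 19:00.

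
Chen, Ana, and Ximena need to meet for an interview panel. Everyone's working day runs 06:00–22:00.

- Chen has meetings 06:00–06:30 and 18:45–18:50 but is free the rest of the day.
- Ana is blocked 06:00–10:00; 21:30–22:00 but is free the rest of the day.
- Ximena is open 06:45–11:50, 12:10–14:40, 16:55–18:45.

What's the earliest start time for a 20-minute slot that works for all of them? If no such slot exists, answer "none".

Chen free: 06:30-18:45, 18:50-22:00 (invert busy blocks within the working day).
Ana free: 10:00-21:30 (invert busy blocks within the working day).
Ximena free: 06:45-11:50, 12:10-14:40, 16:55-18:45.
Chen ∩ Ana: 10:00-18:45, 18:50-21:30.
Chen ∩ Ana ∩ Ximena: 10:00-11:50, 12:10-14:40, 16:55-18:45.
The first common window of at least 20 minutes is 10:00-11:50, so the earliest start is 10:00.

10:00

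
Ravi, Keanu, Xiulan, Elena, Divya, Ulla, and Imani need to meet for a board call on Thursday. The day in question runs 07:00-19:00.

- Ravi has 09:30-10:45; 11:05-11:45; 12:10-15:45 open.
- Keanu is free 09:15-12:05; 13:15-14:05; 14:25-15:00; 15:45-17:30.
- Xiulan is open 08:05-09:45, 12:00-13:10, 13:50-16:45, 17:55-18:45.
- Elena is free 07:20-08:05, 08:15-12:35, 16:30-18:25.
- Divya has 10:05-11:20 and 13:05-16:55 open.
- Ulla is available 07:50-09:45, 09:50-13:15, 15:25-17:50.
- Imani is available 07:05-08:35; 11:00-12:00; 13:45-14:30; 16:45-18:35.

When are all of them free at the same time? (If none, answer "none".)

Ravi ∩ Keanu: 09:30-10:45, 11:05-11:45, 13:15-14:05, 14:25-15:00.
Ravi ∩ Keanu ∩ Xiulan: 09:30-09:45, 13:50-14:05, 14:25-15:00.
Ravi ∩ Keanu ∩ Xiulan ∩ Elena: 09:30-09:45.
Ravi ∩ Keanu ∩ Xiulan ∩ Elena ∩ Divya: ∅.
Ravi ∩ Keanu ∩ Xiulan ∩ Elena ∩ Divya ∩ Ulla: ∅.
Ravi ∩ Keanu ∩ Xiulan ∩ Elena ∩ Divya ∩ Ulla ∩ Imani: ∅.
There is no time when everyone is free.

none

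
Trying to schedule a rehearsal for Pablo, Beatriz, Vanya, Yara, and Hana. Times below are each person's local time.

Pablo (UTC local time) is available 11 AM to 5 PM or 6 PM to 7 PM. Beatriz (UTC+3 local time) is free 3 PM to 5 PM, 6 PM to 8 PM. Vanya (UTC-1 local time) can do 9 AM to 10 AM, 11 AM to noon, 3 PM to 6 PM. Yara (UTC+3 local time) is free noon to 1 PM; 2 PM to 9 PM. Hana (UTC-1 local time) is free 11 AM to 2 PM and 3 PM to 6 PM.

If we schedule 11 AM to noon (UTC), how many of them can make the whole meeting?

2

Pablo in UTC: 11:00-17:00, 18:00-19:00.
Beatriz in UTC: 12:00-14:00, 15:00-17:00 (subtract 3h to convert from UTC+3).
Vanya in UTC: 10:00-11:00, 12:00-13:00, 16:00-19:00 (add 1h to convert from UTC-1).
Yara in UTC: 09:00-10:00, 11:00-18:00 (subtract 3h to convert from UTC+3).
Hana in UTC: 12:00-15:00, 16:00-19:00 (add 1h to convert from UTC-1).
Pablo and Yara can make the full 11:00-12:00 slot — that's 2.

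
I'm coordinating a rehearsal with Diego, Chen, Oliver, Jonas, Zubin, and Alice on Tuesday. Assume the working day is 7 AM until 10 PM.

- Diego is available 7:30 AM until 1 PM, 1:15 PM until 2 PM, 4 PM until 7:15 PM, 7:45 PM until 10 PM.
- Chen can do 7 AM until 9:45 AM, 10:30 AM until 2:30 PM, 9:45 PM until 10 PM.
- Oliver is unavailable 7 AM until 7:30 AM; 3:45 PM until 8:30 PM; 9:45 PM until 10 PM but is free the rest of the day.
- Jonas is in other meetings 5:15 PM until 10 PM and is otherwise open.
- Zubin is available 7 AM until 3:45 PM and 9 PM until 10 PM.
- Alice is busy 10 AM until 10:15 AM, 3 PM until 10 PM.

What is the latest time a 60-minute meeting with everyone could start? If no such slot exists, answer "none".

Diego free: 07:30-13:00, 13:15-14:00, 16:00-19:15, 19:45-22:00.
Chen free: 07:00-09:45, 10:30-14:30, 21:45-22:00.
Oliver free: 07:30-15:45, 20:30-21:45 (invert busy blocks within the working day).
Jonas free: 07:00-17:15 (invert busy blocks within the working day).
Zubin free: 07:00-15:45, 21:00-22:00.
Alice free: 07:00-10:00, 10:15-15:00 (invert busy blocks within the working day).
Diego ∩ Chen: 07:30-09:45, 10:30-13:00, 13:15-14:00, 21:45-22:00.
Diego ∩ Chen ∩ Oliver: 07:30-09:45, 10:30-13:00, 13:15-14:00.
Diego ∩ Chen ∩ Oliver ∩ Jonas: 07:30-09:45, 10:30-13:00, 13:15-14:00.
Diego ∩ Chen ∩ Oliver ∩ Jonas ∩ Zubin: 07:30-09:45, 10:30-13:00, 13:15-14:00.
Diego ∩ Chen ∩ Oliver ∩ Jonas ∩ Zubin ∩ Alice: 07:30-09:45, 10:30-13:00, 13:15-14:00.
The last common window of at least 60 minutes is 10:30-13:00; a 60-minute meeting can start as late as 12:00 and still end by 13:00.

12:00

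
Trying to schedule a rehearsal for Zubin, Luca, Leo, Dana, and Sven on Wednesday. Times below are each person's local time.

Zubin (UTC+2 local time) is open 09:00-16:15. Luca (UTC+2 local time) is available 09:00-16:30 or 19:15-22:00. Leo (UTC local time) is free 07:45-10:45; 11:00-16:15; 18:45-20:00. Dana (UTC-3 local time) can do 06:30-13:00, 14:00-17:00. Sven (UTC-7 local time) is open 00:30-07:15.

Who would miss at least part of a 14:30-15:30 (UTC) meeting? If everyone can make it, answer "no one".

Zubin in UTC: 07:00-14:15 (subtract 2h to convert from UTC+2).
Luca in UTC: 07:00-14:30, 17:15-20:00 (subtract 2h to convert from UTC+2).
Leo in UTC: 07:45-10:45, 11:00-16:15, 18:45-20:00.
Dana in UTC: 09:30-16:00, 17:00-20:00 (add 3h to convert from UTC-3).
Sven in UTC: 07:30-14:15 (add 7h to convert from UTC-7).
Zubin: not fully free for 14:30-15:30. Luca: not fully free for 14:30-15:30. Leo: free for 14:30-15:30. Dana: free for 14:30-15:30. Sven: not fully free for 14:30-15:30.

Luca, Sven, Zubin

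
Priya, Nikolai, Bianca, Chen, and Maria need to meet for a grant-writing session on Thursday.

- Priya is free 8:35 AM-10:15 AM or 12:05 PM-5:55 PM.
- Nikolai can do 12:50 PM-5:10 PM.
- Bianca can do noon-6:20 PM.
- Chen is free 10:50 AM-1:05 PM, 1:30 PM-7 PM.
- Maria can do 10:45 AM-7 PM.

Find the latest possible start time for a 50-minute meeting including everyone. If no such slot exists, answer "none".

Priya ∩ Nikolai: 12:50-17:10.
Priya ∩ Nikolai ∩ Bianca: 12:50-17:10.
Priya ∩ Nikolai ∩ Bianca ∩ Chen: 12:50-13:05, 13:30-17:10.
Priya ∩ Nikolai ∩ Bianca ∩ Chen ∩ Maria: 12:50-13:05, 13:30-17:10.
The last common window of at least 50 minutes is 13:30-17:10; a 50-minute meeting can start as late as 16:20 and still end by 17:10.

16:20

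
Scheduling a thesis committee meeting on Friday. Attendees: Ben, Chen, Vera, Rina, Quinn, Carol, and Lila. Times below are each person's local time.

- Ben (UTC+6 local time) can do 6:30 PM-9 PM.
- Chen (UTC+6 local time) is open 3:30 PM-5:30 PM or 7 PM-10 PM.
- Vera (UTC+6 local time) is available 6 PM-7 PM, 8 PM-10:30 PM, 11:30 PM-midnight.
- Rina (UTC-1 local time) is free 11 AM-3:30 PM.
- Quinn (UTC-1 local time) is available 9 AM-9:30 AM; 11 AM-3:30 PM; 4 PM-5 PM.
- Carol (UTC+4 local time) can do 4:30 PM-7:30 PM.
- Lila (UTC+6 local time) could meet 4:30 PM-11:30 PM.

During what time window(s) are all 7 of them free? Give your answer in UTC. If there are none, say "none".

14:00-15:00

Ben in UTC: 12:30-15:00 (subtract 6h to convert from UTC+6).
Chen in UTC: 09:30-11:30, 13:00-16:00 (subtract 6h to convert from UTC+6).
Vera in UTC: 12:00-13:00, 14:00-16:30, 17:30-18:00 (subtract 6h to convert from UTC+6).
Rina in UTC: 12:00-16:30 (add 1h to convert from UTC-1).
Quinn in UTC: 10:00-10:30, 12:00-16:30, 17:00-18:00 (add 1h to convert from UTC-1).
Carol in UTC: 12:30-15:30 (subtract 4h to convert from UTC+4).
Lila in UTC: 10:30-17:30 (subtract 6h to convert from UTC+6).
Ben ∩ Chen: 13:00-15:00.
Ben ∩ Chen ∩ Vera: 14:00-15:00.
Ben ∩ Chen ∩ Vera ∩ Rina: 14:00-15:00.
Ben ∩ Chen ∩ Vera ∩ Rina ∩ Quinn: 14:00-15:00.
Ben ∩ Chen ∩ Vera ∩ Rina ∩ Quinn ∩ Carol: 14:00-15:00.
Ben ∩ Chen ∩ Vera ∩ Rina ∩ Quinn ∩ Carol ∩ Lila: 14:00-15:00.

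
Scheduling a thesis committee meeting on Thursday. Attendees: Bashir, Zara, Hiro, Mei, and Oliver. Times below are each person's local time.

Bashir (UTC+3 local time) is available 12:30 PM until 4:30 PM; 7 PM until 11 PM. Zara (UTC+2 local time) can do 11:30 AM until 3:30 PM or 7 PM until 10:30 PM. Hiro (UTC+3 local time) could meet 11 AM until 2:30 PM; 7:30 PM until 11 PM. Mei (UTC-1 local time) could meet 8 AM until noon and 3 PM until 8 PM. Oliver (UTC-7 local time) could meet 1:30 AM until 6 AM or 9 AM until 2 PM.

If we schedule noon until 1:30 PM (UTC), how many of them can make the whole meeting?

2

Bashir in UTC: 09:30-13:30, 16:00-20:00 (subtract 3h to convert from UTC+3).
Zara in UTC: 09:30-13:30, 17:00-20:30 (subtract 2h to convert from UTC+2).
Hiro in UTC: 08:00-11:30, 16:30-20:00 (subtract 3h to convert from UTC+3).
Mei in UTC: 09:00-13:00, 16:00-21:00 (add 1h to convert from UTC-1).
Oliver in UTC: 08:30-13:00, 16:00-21:00 (add 7h to convert from UTC-7).
Bashir and Zara can make the full 12:00-13:30 slot — that's 2.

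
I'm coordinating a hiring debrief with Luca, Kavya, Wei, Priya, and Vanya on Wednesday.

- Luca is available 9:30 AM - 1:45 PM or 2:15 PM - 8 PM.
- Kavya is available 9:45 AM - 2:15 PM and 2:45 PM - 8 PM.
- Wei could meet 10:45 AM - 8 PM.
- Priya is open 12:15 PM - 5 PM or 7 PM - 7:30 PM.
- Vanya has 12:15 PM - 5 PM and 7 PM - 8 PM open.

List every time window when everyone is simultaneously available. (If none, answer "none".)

12:15-13:45, 14:45-17:00, 19:00-19:30

Luca ∩ Kavya: 09:45-13:45, 14:45-20:00.
Luca ∩ Kavya ∩ Wei: 10:45-13:45, 14:45-20:00.
Luca ∩ Kavya ∩ Wei ∩ Priya: 12:15-13:45, 14:45-17:00, 19:00-19:30.
Luca ∩ Kavya ∩ Wei ∩ Priya ∩ Vanya: 12:15-13:45, 14:45-17:00, 19:00-19:30.
Those are the intersection windows.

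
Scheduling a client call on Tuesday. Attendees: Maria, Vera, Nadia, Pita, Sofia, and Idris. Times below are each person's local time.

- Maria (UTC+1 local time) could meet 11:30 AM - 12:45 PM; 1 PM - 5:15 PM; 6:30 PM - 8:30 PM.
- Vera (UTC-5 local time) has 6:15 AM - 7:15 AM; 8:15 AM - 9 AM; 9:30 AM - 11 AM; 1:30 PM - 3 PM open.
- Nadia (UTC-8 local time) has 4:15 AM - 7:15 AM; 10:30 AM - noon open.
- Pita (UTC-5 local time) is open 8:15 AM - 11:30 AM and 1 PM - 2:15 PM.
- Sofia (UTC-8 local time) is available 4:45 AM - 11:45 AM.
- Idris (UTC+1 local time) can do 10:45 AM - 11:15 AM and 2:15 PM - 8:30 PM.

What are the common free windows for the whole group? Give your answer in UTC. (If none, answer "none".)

Maria in UTC: 10:30-11:45, 12:00-16:15, 17:30-19:30 (subtract 1h to convert from UTC+1).
Vera in UTC: 11:15-12:15, 13:15-14:00, 14:30-16:00, 18:30-20:00 (add 5h to convert from UTC-5).
Nadia in UTC: 12:15-15:15, 18:30-20:00 (add 8h to convert from UTC-8).
Pita in UTC: 13:15-16:30, 18:00-19:15 (add 5h to convert from UTC-5).
Sofia in UTC: 12:45-19:45 (add 8h to convert from UTC-8).
Idris in UTC: 09:45-10:15, 13:15-19:30 (subtract 1h to convert from UTC+1).
Maria ∩ Vera: 11:15-11:45, 12:00-12:15, 13:15-14:00, 14:30-16:00, 18:30-19:30.
Maria ∩ Vera ∩ Nadia: 13:15-14:00, 14:30-15:15, 18:30-19:30.
Maria ∩ Vera ∩ Nadia ∩ Pita: 13:15-14:00, 14:30-15:15, 18:30-19:15.
Maria ∩ Vera ∩ Nadia ∩ Pita ∩ Sofia: 13:15-14:00, 14:30-15:15, 18:30-19:15.
Maria ∩ Vera ∩ Nadia ∩ Pita ∩ Sofia ∩ Idris: 13:15-14:00, 14:30-15:15, 18:30-19:15.

13:15-14:00, 14:30-15:15, 18:30-19:15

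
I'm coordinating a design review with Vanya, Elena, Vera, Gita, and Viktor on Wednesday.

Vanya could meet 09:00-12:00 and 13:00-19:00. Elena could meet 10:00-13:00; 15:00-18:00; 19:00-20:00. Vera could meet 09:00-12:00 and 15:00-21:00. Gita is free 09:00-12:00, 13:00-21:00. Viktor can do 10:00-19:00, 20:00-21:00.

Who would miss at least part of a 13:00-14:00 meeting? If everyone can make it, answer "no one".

Elena, Vera

Vanya: free for 13:00-14:00. Elena: not fully free for 13:00-14:00. Vera: not fully free for 13:00-14:00. Gita: free for 13:00-14:00. Viktor: free for 13:00-14:00.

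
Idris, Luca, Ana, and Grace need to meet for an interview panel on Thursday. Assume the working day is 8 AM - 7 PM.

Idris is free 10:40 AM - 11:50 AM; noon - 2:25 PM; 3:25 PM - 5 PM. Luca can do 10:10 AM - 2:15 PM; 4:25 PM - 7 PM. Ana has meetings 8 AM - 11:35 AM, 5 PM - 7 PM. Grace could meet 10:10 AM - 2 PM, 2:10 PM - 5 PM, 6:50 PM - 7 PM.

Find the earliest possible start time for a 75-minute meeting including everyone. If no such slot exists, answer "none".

12:00

Idris free: 10:40-11:50, 12:00-14:25, 15:25-17:00.
Luca free: 10:10-14:15, 16:25-19:00.
Ana free: 11:35-17:00 (invert busy blocks within the working day).
Grace free: 10:10-14:00, 14:10-17:00, 18:50-19:00.
Idris ∩ Luca: 10:40-11:50, 12:00-14:15, 16:25-17:00.
Idris ∩ Luca ∩ Ana: 11:35-11:50, 12:00-14:15, 16:25-17:00.
Idris ∩ Luca ∩ Ana ∩ Grace: 11:35-11:50, 12:00-14:00, 14:10-14:15, 16:25-17:00.
So the common availability across everyone is 11:35-11:50, 12:00-14:00, 14:10-14:15, 16:25-17:00.
The first common window of at least 75 minutes is 12:00-14:00, so the earliest start is 12:00.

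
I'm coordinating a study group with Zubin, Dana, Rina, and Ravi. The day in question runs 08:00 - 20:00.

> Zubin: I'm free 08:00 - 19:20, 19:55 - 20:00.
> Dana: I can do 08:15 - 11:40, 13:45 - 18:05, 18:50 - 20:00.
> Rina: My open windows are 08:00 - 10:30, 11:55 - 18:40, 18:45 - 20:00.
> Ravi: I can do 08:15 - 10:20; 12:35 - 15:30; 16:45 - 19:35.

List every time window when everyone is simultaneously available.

08:15-10:20, 13:45-15:30, 16:45-18:05, 18:50-19:20

Zubin ∩ Dana: 08:15-11:40, 13:45-18:05, 18:50-19:20, 19:55-20:00.
Zubin ∩ Dana ∩ Rina: 08:15-10:30, 13:45-18:05, 18:50-19:20, 19:55-20:00.
Zubin ∩ Dana ∩ Rina ∩ Ravi: 08:15-10:20, 13:45-15:30, 16:45-18:05, 18:50-19:20.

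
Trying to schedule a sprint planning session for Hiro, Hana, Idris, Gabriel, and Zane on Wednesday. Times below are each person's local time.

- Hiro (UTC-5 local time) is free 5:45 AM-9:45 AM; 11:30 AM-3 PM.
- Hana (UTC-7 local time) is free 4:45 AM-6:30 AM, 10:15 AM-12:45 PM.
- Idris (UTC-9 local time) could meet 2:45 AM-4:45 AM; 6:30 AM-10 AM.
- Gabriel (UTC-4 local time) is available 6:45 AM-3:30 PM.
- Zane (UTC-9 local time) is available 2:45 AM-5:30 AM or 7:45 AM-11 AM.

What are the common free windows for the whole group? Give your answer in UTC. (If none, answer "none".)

11:45-13:30, 17:15-19:00

Hiro in UTC: 10:45-14:45, 16:30-20:00 (add 5h to convert from UTC-5).
Hana in UTC: 11:45-13:30, 17:15-19:45 (add 7h to convert from UTC-7).
Idris in UTC: 11:45-13:45, 15:30-19:00 (add 9h to convert from UTC-9).
Gabriel in UTC: 10:45-19:30 (add 4h to convert from UTC-4).
Zane in UTC: 11:45-14:30, 16:45-20:00 (add 9h to convert from UTC-9).
Hiro ∩ Hana: 11:45-13:30, 17:15-19:45.
Hiro ∩ Hana ∩ Idris: 11:45-13:30, 17:15-19:00.
Hiro ∩ Hana ∩ Idris ∩ Gabriel: 11:45-13:30, 17:15-19:00.
Hiro ∩ Hana ∩ Idris ∩ Gabriel ∩ Zane: 11:45-13:30, 17:15-19:00.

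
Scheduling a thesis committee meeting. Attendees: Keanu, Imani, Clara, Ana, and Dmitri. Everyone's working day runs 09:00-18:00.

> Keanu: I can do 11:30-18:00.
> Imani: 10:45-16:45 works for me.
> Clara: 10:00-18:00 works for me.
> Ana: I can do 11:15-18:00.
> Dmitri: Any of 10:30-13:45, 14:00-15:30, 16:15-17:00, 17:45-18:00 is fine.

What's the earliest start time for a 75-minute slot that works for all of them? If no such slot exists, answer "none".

11:30

Keanu ∩ Imani: 11:30-16:45.
Keanu ∩ Imani ∩ Clara: 11:30-16:45.
Keanu ∩ Imani ∩ Clara ∩ Ana: 11:30-16:45.
Keanu ∩ Imani ∩ Clara ∩ Ana ∩ Dmitri: 11:30-13:45, 14:00-15:30, 16:15-16:45.
The first common window of at least 75 minutes is 11:30-13:45, so the earliest start is 11:30.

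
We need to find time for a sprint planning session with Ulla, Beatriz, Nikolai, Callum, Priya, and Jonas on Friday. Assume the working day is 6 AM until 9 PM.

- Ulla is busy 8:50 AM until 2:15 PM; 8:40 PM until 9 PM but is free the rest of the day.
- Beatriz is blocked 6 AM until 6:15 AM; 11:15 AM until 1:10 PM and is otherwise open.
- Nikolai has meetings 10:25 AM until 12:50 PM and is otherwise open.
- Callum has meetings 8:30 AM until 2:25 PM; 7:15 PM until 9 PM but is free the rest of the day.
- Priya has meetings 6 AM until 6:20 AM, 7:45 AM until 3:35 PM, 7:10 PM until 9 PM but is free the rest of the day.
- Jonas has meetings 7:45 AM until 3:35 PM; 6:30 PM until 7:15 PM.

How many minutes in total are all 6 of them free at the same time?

260

Ulla free: 06:00-08:50, 14:15-20:40 (invert busy blocks within the working day).
Beatriz free: 06:15-11:15, 13:10-21:00 (invert busy blocks within the working day).
Nikolai free: 06:00-10:25, 12:50-21:00 (invert busy blocks within the working day).
Callum free: 06:00-08:30, 14:25-19:15 (invert busy blocks within the working day).
Priya free: 06:20-07:45, 15:35-19:10 (invert busy blocks within the working day).
Jonas free: 06:00-07:45, 15:35-18:30, 19:15-21:00 (invert busy blocks within the working day).
Ulla ∩ Beatriz: 06:15-08:50, 14:15-20:40.
Ulla ∩ Beatriz ∩ Nikolai: 06:15-08:50, 14:15-20:40.
Ulla ∩ Beatriz ∩ Nikolai ∩ Callum: 06:15-08:30, 14:25-19:15.
Ulla ∩ Beatriz ∩ Nikolai ∩ Callum ∩ Priya: 06:20-07:45, 15:35-19:10.
Ulla ∩ Beatriz ∩ Nikolai ∩ Callum ∩ Priya ∩ Jonas: 06:20-07:45, 15:35-18:30.
Summing the common windows: 85 + 175 = 260 minutes.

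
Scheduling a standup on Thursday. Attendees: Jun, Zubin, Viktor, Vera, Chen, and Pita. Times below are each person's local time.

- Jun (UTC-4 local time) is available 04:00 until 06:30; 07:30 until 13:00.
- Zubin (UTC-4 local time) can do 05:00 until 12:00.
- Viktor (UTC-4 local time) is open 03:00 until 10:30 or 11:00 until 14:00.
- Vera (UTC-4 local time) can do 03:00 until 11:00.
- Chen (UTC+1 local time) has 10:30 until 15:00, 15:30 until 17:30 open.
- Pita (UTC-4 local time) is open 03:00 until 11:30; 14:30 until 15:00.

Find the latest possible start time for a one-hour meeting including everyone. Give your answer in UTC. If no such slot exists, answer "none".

Jun in UTC: 08:00-10:30, 11:30-17:00 (add 4h to convert from UTC-4).
Zubin in UTC: 09:00-16:00 (add 4h to convert from UTC-4).
Viktor in UTC: 07:00-14:30, 15:00-18:00 (add 4h to convert from UTC-4).
Vera in UTC: 07:00-15:00 (add 4h to convert from UTC-4).
Chen in UTC: 09:30-14:00, 14:30-16:30 (subtract 1h to convert from UTC+1).
Pita in UTC: 07:00-15:30, 18:30-19:00 (add 4h to convert from UTC-4).
Jun ∩ Zubin: 09:00-10:30, 11:30-16:00.
Jun ∩ Zubin ∩ Viktor: 09:00-10:30, 11:30-14:30, 15:00-16:00.
Jun ∩ Zubin ∩ Viktor ∩ Vera: 09:00-10:30, 11:30-14:30.
Jun ∩ Zubin ∩ Viktor ∩ Vera ∩ Chen: 09:30-10:30, 11:30-14:00.
Jun ∩ Zubin ∩ Viktor ∩ Vera ∩ Chen ∩ Pita: 09:30-10:30, 11:30-14:00.
The last common window of at least 60 minutes is 11:30-14:00; a 60-minute meeting can start as late as 13:00 and still end by 14:00.

13:00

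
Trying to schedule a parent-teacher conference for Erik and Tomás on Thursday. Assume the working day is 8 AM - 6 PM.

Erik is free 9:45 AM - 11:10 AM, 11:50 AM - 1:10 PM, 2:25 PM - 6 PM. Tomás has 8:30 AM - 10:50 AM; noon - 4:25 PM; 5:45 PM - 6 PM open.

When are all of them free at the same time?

Erik ∩ Tomás: 09:45-10:50, 12:00-13:10, 14:25-16:25, 17:45-18:00.

09:45-10:50, 12:00-13:10, 14:25-16:25, 17:45-18:00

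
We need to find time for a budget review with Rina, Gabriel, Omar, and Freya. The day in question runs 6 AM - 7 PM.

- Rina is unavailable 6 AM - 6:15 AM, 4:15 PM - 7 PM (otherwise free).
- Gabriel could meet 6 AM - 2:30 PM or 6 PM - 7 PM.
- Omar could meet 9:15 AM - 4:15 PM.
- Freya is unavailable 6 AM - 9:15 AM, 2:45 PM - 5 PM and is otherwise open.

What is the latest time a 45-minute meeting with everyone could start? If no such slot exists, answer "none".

13:45

Rina free: 06:15-16:15 (invert busy blocks within the working day).
Gabriel free: 06:00-14:30, 18:00-19:00.
Omar free: 09:15-16:15.
Freya free: 09:15-14:45, 17:00-19:00 (invert busy blocks within the working day).
Rina ∩ Gabriel: 06:15-14:30.
Rina ∩ Gabriel ∩ Omar: 09:15-14:30.
Rina ∩ Gabriel ∩ Omar ∩ Freya: 09:15-14:30.
So the common availability across everyone is 09:15-14:30.
The last common window of at least 45 minutes is 09:15-14:30; a 45-minute meeting can start as late as 13:45 and still end by 14:30.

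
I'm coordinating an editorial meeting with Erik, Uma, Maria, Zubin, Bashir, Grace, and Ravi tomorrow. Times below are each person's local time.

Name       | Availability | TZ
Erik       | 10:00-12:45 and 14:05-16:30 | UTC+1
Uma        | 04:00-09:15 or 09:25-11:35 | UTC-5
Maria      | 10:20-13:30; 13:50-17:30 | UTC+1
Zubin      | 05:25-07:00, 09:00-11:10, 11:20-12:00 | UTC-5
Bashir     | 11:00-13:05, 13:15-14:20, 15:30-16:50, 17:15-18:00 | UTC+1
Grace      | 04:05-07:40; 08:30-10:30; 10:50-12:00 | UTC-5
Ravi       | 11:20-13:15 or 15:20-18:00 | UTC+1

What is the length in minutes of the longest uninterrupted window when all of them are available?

80

Erik in UTC: 09:00-11:45, 13:05-15:30 (subtract 1h to convert from UTC+1).
Uma in UTC: 09:00-14:15, 14:25-16:35 (add 5h to convert from UTC-5).
Maria in UTC: 09:20-12:30, 12:50-16:30 (subtract 1h to convert from UTC+1).
Zubin in UTC: 10:25-12:00, 14:00-16:10, 16:20-17:00 (add 5h to convert from UTC-5).
Bashir in UTC: 10:00-12:05, 12:15-13:20, 14:30-15:50, 16:15-17:00 (subtract 1h to convert from UTC+1).
Grace in UTC: 09:05-12:40, 13:30-15:30, 15:50-17:00 (add 5h to convert from UTC-5).
Ravi in UTC: 10:20-12:15, 14:20-17:00 (subtract 1h to convert from UTC+1).
Erik ∩ Uma: 09:00-11:45, 13:05-14:15, 14:25-15:30.
Erik ∩ Uma ∩ Maria: 09:20-11:45, 13:05-14:15, 14:25-15:30.
Erik ∩ Uma ∩ Maria ∩ Zubin: 10:25-11:45, 14:00-14:15, 14:25-15:30.
Erik ∩ Uma ∩ Maria ∩ Zubin ∩ Bashir: 10:25-11:45, 14:30-15:30.
Erik ∩ Uma ∩ Maria ∩ Zubin ∩ Bashir ∩ Grace: 10:25-11:45, 14:30-15:30.
Erik ∩ Uma ∩ Maria ∩ Zubin ∩ Bashir ∩ Grace ∩ Ravi: 10:25-11:45, 14:30-15:30.
The longest is 10:25-11:45 at 80 minutes.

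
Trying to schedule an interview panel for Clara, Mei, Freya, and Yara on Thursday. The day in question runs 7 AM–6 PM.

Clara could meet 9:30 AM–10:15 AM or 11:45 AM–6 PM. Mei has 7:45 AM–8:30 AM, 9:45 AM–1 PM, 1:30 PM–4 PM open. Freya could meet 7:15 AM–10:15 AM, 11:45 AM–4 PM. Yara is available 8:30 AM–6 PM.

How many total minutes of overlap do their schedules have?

255

Clara ∩ Mei: 09:45-10:15, 11:45-13:00, 13:30-16:00.
Clara ∩ Mei ∩ Freya: 09:45-10:15, 11:45-13:00, 13:30-16:00.
Clara ∩ Mei ∩ Freya ∩ Yara: 09:45-10:15, 11:45-13:00, 13:30-16:00.
Summing the common windows: 30 + 75 + 150 = 255 minutes.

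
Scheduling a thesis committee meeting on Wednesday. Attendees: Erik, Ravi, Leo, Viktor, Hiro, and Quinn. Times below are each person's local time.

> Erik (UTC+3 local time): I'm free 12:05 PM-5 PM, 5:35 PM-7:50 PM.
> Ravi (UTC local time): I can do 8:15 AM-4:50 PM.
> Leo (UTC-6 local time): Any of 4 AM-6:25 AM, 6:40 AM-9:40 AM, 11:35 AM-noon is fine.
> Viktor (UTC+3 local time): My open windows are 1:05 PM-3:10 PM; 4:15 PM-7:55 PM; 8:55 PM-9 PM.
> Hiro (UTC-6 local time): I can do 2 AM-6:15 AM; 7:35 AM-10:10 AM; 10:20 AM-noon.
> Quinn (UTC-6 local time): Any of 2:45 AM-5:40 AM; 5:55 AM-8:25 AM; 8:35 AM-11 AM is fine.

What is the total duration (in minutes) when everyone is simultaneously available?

200

Erik in UTC: 09:05-14:00, 14:35-16:50 (subtract 3h to convert from UTC+3).
Ravi in UTC: 08:15-16:50.
Leo in UTC: 10:00-12:25, 12:40-15:40, 17:35-18:00 (add 6h to convert from UTC-6).
Viktor in UTC: 10:05-12:10, 13:15-16:55, 17:55-18:00 (subtract 3h to convert from UTC+3).
Hiro in UTC: 08:00-12:15, 13:35-16:10, 16:20-18:00 (add 6h to convert from UTC-6).
Quinn in UTC: 08:45-11:40, 11:55-14:25, 14:35-17:00 (add 6h to convert from UTC-6).
Erik ∩ Ravi: 09:05-14:00, 14:35-16:50.
Erik ∩ Ravi ∩ Leo: 10:00-12:25, 12:40-14:00, 14:35-15:40.
Erik ∩ Ravi ∩ Leo ∩ Viktor: 10:05-12:10, 13:15-14:00, 14:35-15:40.
Erik ∩ Ravi ∩ Leo ∩ Viktor ∩ Hiro: 10:05-12:10, 13:35-14:00, 14:35-15:40.
Erik ∩ Ravi ∩ Leo ∩ Viktor ∩ Hiro ∩ Quinn: 10:05-11:40, 11:55-12:10, 13:35-14:00, 14:35-15:40.
Summing the common windows: 95 + 15 + 25 + 65 = 200 minutes.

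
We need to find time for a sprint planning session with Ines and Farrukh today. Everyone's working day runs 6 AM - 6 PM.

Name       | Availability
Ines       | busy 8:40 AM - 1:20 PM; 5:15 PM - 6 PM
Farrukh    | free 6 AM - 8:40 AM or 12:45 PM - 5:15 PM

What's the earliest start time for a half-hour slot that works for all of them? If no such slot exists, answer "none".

06:00

Ines free: 06:00-08:40, 13:20-17:15 (invert busy blocks within the working day).
Farrukh free: 06:00-08:40, 12:45-17:15.
Ines ∩ Farrukh: 06:00-08:40, 13:20-17:15.
The first common window of at least 30 minutes is 06:00-08:40, so the earliest start is 06:00.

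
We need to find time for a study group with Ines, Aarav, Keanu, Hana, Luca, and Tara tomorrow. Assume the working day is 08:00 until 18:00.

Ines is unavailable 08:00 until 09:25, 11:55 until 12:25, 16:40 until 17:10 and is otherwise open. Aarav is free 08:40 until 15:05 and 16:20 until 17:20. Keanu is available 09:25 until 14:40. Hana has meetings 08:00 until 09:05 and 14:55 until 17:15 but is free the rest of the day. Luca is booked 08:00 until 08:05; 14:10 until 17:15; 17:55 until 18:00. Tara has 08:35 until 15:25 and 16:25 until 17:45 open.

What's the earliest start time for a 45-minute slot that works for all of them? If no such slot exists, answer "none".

09:25

Ines free: 09:25-11:55, 12:25-16:40, 17:10-18:00 (invert busy blocks within the working day).
Aarav free: 08:40-15:05, 16:20-17:20.
Keanu free: 09:25-14:40.
Hana free: 09:05-14:55, 17:15-18:00 (invert busy blocks within the working day).
Luca free: 08:05-14:10, 17:15-17:55 (invert busy blocks within the working day).
Tara free: 08:35-15:25, 16:25-17:45.
Ines ∩ Aarav: 09:25-11:55, 12:25-15:05, 16:20-16:40, 17:10-17:20.
Ines ∩ Aarav ∩ Keanu: 09:25-11:55, 12:25-14:40.
Ines ∩ Aarav ∩ Keanu ∩ Hana: 09:25-11:55, 12:25-14:40.
Ines ∩ Aarav ∩ Keanu ∩ Hana ∩ Luca: 09:25-11:55, 12:25-14:10.
Ines ∩ Aarav ∩ Keanu ∩ Hana ∩ Luca ∩ Tara: 09:25-11:55, 12:25-14:10.
The first common window of at least 45 minutes is 09:25-11:55, so the earliest start is 09:25.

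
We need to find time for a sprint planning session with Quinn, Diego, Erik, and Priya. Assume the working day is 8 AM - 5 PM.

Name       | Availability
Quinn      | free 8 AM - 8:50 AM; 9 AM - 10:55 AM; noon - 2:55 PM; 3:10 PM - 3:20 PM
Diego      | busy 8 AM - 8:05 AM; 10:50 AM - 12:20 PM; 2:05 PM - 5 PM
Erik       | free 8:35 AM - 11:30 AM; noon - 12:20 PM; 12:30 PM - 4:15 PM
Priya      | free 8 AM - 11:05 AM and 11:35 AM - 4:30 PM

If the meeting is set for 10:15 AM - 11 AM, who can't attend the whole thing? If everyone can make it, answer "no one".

Diego, Quinn

Quinn free: 08:00-08:50, 09:00-10:55, 12:00-14:55, 15:10-15:20.
Diego free: 08:05-10:50, 12:20-14:05 (invert busy blocks within the working day).
Erik free: 08:35-11:30, 12:00-12:20, 12:30-16:15.
Priya free: 08:00-11:05, 11:35-16:30.
Quinn: not fully free for 10:15-11:00. Diego: not fully free for 10:15-11:00. Erik: free for 10:15-11:00. Priya: free for 10:15-11:00.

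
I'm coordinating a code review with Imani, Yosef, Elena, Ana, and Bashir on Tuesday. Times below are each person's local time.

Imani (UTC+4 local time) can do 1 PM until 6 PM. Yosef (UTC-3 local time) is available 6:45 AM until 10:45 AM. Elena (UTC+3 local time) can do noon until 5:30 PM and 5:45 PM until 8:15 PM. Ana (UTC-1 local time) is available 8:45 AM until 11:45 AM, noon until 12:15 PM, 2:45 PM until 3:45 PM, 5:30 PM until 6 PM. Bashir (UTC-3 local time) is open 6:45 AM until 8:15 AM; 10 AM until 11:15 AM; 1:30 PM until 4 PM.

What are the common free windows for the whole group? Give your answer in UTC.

Imani in UTC: 09:00-14:00 (subtract 4h to convert from UTC+4).
Yosef in UTC: 09:45-13:45 (add 3h to convert from UTC-3).
Elena in UTC: 09:00-14:30, 14:45-17:15 (subtract 3h to convert from UTC+3).
Ana in UTC: 09:45-12:45, 13:00-13:15, 15:45-16:45, 18:30-19:00 (add 1h to convert from UTC-1).
Bashir in UTC: 09:45-11:15, 13:00-14:15, 16:30-19:00 (add 3h to convert from UTC-3).
Imani ∩ Yosef: 09:45-13:45.
Imani ∩ Yosef ∩ Elena: 09:45-13:45.
Imani ∩ Yosef ∩ Elena ∩ Ana: 09:45-12:45, 13:00-13:15.
Imani ∩ Yosef ∩ Elena ∩ Ana ∩ Bashir: 09:45-11:15, 13:00-13:15.
Those are the intersection windows.

09:45-11:15, 13:00-13:15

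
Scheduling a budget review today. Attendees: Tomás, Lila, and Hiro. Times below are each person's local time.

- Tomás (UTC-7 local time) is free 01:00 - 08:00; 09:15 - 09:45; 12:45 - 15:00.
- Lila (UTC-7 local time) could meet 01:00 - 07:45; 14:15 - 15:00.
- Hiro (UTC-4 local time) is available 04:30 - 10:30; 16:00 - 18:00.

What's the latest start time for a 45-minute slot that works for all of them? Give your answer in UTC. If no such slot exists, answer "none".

21:15

Tomás in UTC: 08:00-15:00, 16:15-16:45, 19:45-22:00 (add 7h to convert from UTC-7).
Lila in UTC: 08:00-14:45, 21:15-22:00 (add 7h to convert from UTC-7).
Hiro in UTC: 08:30-14:30, 20:00-22:00 (add 4h to convert from UTC-4).
Tomás ∩ Lila: 08:00-14:45, 21:15-22:00.
Tomás ∩ Lila ∩ Hiro: 08:30-14:30, 21:15-22:00.
So the common availability across everyone is 08:30-14:30, 21:15-22:00.
The last common window of at least 45 minutes is 21:15-22:00; a 45-minute meeting can start as late as 21:15 and still end by 22:00.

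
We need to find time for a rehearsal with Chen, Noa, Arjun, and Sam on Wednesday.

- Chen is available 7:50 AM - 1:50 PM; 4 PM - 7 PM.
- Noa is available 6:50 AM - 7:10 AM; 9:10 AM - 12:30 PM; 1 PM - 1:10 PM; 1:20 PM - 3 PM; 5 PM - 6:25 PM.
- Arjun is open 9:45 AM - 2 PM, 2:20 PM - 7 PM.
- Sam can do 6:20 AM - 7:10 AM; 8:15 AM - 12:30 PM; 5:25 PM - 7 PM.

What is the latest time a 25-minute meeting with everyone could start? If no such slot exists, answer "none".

Chen ∩ Noa: 09:10-12:30, 13:00-13:10, 13:20-13:50, 17:00-18:25.
Chen ∩ Noa ∩ Arjun: 09:45-12:30, 13:00-13:10, 13:20-13:50, 17:00-18:25.
Chen ∩ Noa ∩ Arjun ∩ Sam: 09:45-12:30, 17:25-18:25.
The last common window of at least 25 minutes is 17:25-18:25; a 25-minute meeting can start as late as 18:00 and still end by 18:25.

18:00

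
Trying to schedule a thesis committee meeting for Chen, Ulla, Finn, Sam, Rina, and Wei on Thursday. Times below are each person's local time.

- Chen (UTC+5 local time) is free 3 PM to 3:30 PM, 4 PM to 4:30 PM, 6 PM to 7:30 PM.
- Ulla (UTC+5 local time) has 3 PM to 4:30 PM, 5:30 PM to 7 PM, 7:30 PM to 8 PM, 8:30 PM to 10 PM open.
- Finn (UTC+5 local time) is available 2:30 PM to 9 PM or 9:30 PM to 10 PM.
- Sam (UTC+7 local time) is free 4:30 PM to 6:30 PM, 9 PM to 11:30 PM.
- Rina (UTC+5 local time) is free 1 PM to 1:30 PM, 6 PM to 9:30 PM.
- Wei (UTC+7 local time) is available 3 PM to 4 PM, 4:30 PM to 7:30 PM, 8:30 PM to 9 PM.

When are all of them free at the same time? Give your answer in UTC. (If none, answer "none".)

none

Chen in UTC: 10:00-10:30, 11:00-11:30, 13:00-14:30 (subtract 5h to convert from UTC+5).
Ulla in UTC: 10:00-11:30, 12:30-14:00, 14:30-15:00, 15:30-17:00 (subtract 5h to convert from UTC+5).
Finn in UTC: 09:30-16:00, 16:30-17:00 (subtract 5h to convert from UTC+5).
Sam in UTC: 09:30-11:30, 14:00-16:30 (subtract 7h to convert from UTC+7).
Rina in UTC: 08:00-08:30, 13:00-16:30 (subtract 5h to convert from UTC+5).
Wei in UTC: 08:00-09:00, 09:30-12:30, 13:30-14:00 (subtract 7h to convert from UTC+7).
Chen ∩ Ulla: 10:00-10:30, 11:00-11:30, 13:00-14:00.
Chen ∩ Ulla ∩ Finn: 10:00-10:30, 11:00-11:30, 13:00-14:00.
Chen ∩ Ulla ∩ Finn ∩ Sam: 10:00-10:30, 11:00-11:30.
Chen ∩ Ulla ∩ Finn ∩ Sam ∩ Rina: ∅.
Chen ∩ Ulla ∩ Finn ∩ Sam ∩ Rina ∩ Wei: ∅.
There is no time when everyone is free.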